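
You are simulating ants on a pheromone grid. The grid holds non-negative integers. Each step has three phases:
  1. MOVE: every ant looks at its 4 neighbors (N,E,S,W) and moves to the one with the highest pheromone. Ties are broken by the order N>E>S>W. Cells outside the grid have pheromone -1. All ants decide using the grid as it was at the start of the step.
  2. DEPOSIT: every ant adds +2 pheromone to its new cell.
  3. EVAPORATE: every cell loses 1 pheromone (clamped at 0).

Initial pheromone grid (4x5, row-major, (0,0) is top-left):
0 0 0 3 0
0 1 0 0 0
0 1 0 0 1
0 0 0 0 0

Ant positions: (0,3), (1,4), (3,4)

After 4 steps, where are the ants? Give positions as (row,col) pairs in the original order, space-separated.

Step 1: ant0:(0,3)->E->(0,4) | ant1:(1,4)->S->(2,4) | ant2:(3,4)->N->(2,4)
  grid max=4 at (2,4)
Step 2: ant0:(0,4)->W->(0,3) | ant1:(2,4)->N->(1,4) | ant2:(2,4)->N->(1,4)
  grid max=3 at (0,3)
Step 3: ant0:(0,3)->E->(0,4) | ant1:(1,4)->S->(2,4) | ant2:(1,4)->S->(2,4)
  grid max=6 at (2,4)
Step 4: ant0:(0,4)->S->(1,4) | ant1:(2,4)->N->(1,4) | ant2:(2,4)->N->(1,4)
  grid max=7 at (1,4)

(1,4) (1,4) (1,4)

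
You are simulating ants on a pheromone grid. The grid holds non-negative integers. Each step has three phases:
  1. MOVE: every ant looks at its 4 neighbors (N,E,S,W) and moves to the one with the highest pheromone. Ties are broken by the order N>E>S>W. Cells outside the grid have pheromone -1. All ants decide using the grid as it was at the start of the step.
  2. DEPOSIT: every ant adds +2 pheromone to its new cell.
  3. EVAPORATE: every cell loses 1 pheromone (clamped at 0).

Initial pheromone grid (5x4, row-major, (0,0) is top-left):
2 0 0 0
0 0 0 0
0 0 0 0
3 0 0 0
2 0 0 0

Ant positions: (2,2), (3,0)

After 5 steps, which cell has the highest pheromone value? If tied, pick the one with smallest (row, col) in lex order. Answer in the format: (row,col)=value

Step 1: ant0:(2,2)->N->(1,2) | ant1:(3,0)->S->(4,0)
  grid max=3 at (4,0)
Step 2: ant0:(1,2)->N->(0,2) | ant1:(4,0)->N->(3,0)
  grid max=3 at (3,0)
Step 3: ant0:(0,2)->E->(0,3) | ant1:(3,0)->S->(4,0)
  grid max=3 at (4,0)
Step 4: ant0:(0,3)->S->(1,3) | ant1:(4,0)->N->(3,0)
  grid max=3 at (3,0)
Step 5: ant0:(1,3)->N->(0,3) | ant1:(3,0)->S->(4,0)
  grid max=3 at (4,0)
Final grid:
  0 0 0 1
  0 0 0 0
  0 0 0 0
  2 0 0 0
  3 0 0 0
Max pheromone 3 at (4,0)

Answer: (4,0)=3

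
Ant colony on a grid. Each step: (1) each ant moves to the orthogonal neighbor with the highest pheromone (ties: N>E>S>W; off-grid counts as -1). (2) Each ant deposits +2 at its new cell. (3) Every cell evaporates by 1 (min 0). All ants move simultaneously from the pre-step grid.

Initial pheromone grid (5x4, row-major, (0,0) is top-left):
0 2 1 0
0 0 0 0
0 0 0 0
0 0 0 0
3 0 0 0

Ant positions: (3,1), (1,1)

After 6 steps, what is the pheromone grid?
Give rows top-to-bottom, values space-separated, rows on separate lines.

After step 1: ants at (2,1),(0,1)
  0 3 0 0
  0 0 0 0
  0 1 0 0
  0 0 0 0
  2 0 0 0
After step 2: ants at (1,1),(0,2)
  0 2 1 0
  0 1 0 0
  0 0 0 0
  0 0 0 0
  1 0 0 0
After step 3: ants at (0,1),(0,1)
  0 5 0 0
  0 0 0 0
  0 0 0 0
  0 0 0 0
  0 0 0 0
After step 4: ants at (0,2),(0,2)
  0 4 3 0
  0 0 0 0
  0 0 0 0
  0 0 0 0
  0 0 0 0
After step 5: ants at (0,1),(0,1)
  0 7 2 0
  0 0 0 0
  0 0 0 0
  0 0 0 0
  0 0 0 0
After step 6: ants at (0,2),(0,2)
  0 6 5 0
  0 0 0 0
  0 0 0 0
  0 0 0 0
  0 0 0 0

0 6 5 0
0 0 0 0
0 0 0 0
0 0 0 0
0 0 0 0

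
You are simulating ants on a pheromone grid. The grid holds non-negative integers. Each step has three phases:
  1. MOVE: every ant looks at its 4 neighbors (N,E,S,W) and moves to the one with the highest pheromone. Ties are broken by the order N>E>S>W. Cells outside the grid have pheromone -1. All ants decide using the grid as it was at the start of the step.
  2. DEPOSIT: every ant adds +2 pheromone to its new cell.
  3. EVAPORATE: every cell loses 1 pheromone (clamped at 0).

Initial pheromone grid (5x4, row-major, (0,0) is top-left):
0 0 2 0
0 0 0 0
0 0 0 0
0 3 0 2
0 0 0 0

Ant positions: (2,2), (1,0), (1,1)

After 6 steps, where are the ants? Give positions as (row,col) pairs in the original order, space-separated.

Step 1: ant0:(2,2)->N->(1,2) | ant1:(1,0)->N->(0,0) | ant2:(1,1)->N->(0,1)
  grid max=2 at (3,1)
Step 2: ant0:(1,2)->N->(0,2) | ant1:(0,0)->E->(0,1) | ant2:(0,1)->E->(0,2)
  grid max=4 at (0,2)
Step 3: ant0:(0,2)->W->(0,1) | ant1:(0,1)->E->(0,2) | ant2:(0,2)->W->(0,1)
  grid max=5 at (0,1)
Step 4: ant0:(0,1)->E->(0,2) | ant1:(0,2)->W->(0,1) | ant2:(0,1)->E->(0,2)
  grid max=8 at (0,2)
Step 5: ant0:(0,2)->W->(0,1) | ant1:(0,1)->E->(0,2) | ant2:(0,2)->W->(0,1)
  grid max=9 at (0,1)
Step 6: ant0:(0,1)->E->(0,2) | ant1:(0,2)->W->(0,1) | ant2:(0,1)->E->(0,2)
  grid max=12 at (0,2)

(0,2) (0,1) (0,2)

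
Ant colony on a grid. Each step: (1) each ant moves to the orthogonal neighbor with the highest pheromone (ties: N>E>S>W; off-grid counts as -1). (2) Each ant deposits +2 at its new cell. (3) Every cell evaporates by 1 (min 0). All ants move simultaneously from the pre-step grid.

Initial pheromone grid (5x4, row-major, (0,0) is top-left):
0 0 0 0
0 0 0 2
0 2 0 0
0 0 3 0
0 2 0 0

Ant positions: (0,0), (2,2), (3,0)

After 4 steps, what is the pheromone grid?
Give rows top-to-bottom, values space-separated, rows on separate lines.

After step 1: ants at (0,1),(3,2),(2,0)
  0 1 0 0
  0 0 0 1
  1 1 0 0
  0 0 4 0
  0 1 0 0
After step 2: ants at (0,2),(2,2),(2,1)
  0 0 1 0
  0 0 0 0
  0 2 1 0
  0 0 3 0
  0 0 0 0
After step 3: ants at (0,3),(3,2),(2,2)
  0 0 0 1
  0 0 0 0
  0 1 2 0
  0 0 4 0
  0 0 0 0
After step 4: ants at (1,3),(2,2),(3,2)
  0 0 0 0
  0 0 0 1
  0 0 3 0
  0 0 5 0
  0 0 0 0

0 0 0 0
0 0 0 1
0 0 3 0
0 0 5 0
0 0 0 0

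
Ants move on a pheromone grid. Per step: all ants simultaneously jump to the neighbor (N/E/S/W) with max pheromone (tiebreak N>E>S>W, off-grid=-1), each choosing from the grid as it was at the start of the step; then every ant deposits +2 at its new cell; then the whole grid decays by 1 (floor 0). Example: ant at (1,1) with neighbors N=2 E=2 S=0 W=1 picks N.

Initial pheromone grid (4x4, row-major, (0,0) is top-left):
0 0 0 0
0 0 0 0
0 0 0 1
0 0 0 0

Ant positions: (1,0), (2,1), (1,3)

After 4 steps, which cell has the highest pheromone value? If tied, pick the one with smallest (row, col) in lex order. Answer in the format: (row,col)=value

Step 1: ant0:(1,0)->N->(0,0) | ant1:(2,1)->N->(1,1) | ant2:(1,3)->S->(2,3)
  grid max=2 at (2,3)
Step 2: ant0:(0,0)->E->(0,1) | ant1:(1,1)->N->(0,1) | ant2:(2,3)->N->(1,3)
  grid max=3 at (0,1)
Step 3: ant0:(0,1)->E->(0,2) | ant1:(0,1)->E->(0,2) | ant2:(1,3)->S->(2,3)
  grid max=3 at (0,2)
Step 4: ant0:(0,2)->W->(0,1) | ant1:(0,2)->W->(0,1) | ant2:(2,3)->N->(1,3)
  grid max=5 at (0,1)
Final grid:
  0 5 2 0
  0 0 0 1
  0 0 0 1
  0 0 0 0
Max pheromone 5 at (0,1)

Answer: (0,1)=5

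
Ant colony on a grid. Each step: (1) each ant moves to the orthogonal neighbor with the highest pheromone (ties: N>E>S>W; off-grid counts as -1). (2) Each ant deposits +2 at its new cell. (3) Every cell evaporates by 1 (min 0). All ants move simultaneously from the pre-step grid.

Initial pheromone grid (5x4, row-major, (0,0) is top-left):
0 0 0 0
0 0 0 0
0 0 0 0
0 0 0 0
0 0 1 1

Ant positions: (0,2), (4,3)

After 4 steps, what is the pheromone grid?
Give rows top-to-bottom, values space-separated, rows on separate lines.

After step 1: ants at (0,3),(4,2)
  0 0 0 1
  0 0 0 0
  0 0 0 0
  0 0 0 0
  0 0 2 0
After step 2: ants at (1,3),(3,2)
  0 0 0 0
  0 0 0 1
  0 0 0 0
  0 0 1 0
  0 0 1 0
After step 3: ants at (0,3),(4,2)
  0 0 0 1
  0 0 0 0
  0 0 0 0
  0 0 0 0
  0 0 2 0
After step 4: ants at (1,3),(3,2)
  0 0 0 0
  0 0 0 1
  0 0 0 0
  0 0 1 0
  0 0 1 0

0 0 0 0
0 0 0 1
0 0 0 0
0 0 1 0
0 0 1 0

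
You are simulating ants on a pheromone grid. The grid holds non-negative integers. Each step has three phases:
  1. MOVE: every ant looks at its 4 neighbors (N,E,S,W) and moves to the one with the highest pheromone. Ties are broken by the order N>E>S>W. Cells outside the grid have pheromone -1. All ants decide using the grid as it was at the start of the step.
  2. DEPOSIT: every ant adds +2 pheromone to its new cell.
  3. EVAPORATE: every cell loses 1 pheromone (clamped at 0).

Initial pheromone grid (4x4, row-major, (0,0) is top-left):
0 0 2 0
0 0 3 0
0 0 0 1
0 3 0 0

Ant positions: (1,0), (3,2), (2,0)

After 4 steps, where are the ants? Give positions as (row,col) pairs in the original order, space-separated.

Step 1: ant0:(1,0)->N->(0,0) | ant1:(3,2)->W->(3,1) | ant2:(2,0)->N->(1,0)
  grid max=4 at (3,1)
Step 2: ant0:(0,0)->S->(1,0) | ant1:(3,1)->N->(2,1) | ant2:(1,0)->N->(0,0)
  grid max=3 at (3,1)
Step 3: ant0:(1,0)->N->(0,0) | ant1:(2,1)->S->(3,1) | ant2:(0,0)->S->(1,0)
  grid max=4 at (3,1)
Step 4: ant0:(0,0)->S->(1,0) | ant1:(3,1)->N->(2,1) | ant2:(1,0)->N->(0,0)
  grid max=4 at (0,0)

(1,0) (2,1) (0,0)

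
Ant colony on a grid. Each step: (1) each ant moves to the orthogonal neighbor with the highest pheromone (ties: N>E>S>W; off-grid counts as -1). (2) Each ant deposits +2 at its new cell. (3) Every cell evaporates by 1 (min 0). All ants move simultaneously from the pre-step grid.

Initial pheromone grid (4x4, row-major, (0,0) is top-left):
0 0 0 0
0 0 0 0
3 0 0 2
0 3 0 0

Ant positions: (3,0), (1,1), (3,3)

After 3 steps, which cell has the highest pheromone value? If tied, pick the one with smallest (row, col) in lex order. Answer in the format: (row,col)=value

Step 1: ant0:(3,0)->N->(2,0) | ant1:(1,1)->N->(0,1) | ant2:(3,3)->N->(2,3)
  grid max=4 at (2,0)
Step 2: ant0:(2,0)->N->(1,0) | ant1:(0,1)->E->(0,2) | ant2:(2,3)->N->(1,3)
  grid max=3 at (2,0)
Step 3: ant0:(1,0)->S->(2,0) | ant1:(0,2)->E->(0,3) | ant2:(1,3)->S->(2,3)
  grid max=4 at (2,0)
Final grid:
  0 0 0 1
  0 0 0 0
  4 0 0 3
  0 0 0 0
Max pheromone 4 at (2,0)

Answer: (2,0)=4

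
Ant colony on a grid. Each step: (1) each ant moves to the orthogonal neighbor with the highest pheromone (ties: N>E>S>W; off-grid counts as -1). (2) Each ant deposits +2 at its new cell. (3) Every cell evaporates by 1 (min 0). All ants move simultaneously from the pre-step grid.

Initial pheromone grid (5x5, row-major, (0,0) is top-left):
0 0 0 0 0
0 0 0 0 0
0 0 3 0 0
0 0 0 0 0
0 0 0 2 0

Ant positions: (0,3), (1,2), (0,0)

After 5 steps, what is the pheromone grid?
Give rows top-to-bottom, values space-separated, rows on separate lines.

After step 1: ants at (0,4),(2,2),(0,1)
  0 1 0 0 1
  0 0 0 0 0
  0 0 4 0 0
  0 0 0 0 0
  0 0 0 1 0
After step 2: ants at (1,4),(1,2),(0,2)
  0 0 1 0 0
  0 0 1 0 1
  0 0 3 0 0
  0 0 0 0 0
  0 0 0 0 0
After step 3: ants at (0,4),(2,2),(1,2)
  0 0 0 0 1
  0 0 2 0 0
  0 0 4 0 0
  0 0 0 0 0
  0 0 0 0 0
After step 4: ants at (1,4),(1,2),(2,2)
  0 0 0 0 0
  0 0 3 0 1
  0 0 5 0 0
  0 0 0 0 0
  0 0 0 0 0
After step 5: ants at (0,4),(2,2),(1,2)
  0 0 0 0 1
  0 0 4 0 0
  0 0 6 0 0
  0 0 0 0 0
  0 0 0 0 0

0 0 0 0 1
0 0 4 0 0
0 0 6 0 0
0 0 0 0 0
0 0 0 0 0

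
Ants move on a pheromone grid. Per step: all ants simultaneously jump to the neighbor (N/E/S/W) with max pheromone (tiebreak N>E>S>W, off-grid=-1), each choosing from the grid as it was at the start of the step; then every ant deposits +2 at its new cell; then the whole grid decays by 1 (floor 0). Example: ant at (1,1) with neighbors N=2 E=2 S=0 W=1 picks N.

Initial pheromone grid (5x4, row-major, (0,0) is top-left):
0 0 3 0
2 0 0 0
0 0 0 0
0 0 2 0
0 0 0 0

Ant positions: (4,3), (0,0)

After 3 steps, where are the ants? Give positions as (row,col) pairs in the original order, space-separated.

Step 1: ant0:(4,3)->N->(3,3) | ant1:(0,0)->S->(1,0)
  grid max=3 at (1,0)
Step 2: ant0:(3,3)->W->(3,2) | ant1:(1,0)->N->(0,0)
  grid max=2 at (1,0)
Step 3: ant0:(3,2)->N->(2,2) | ant1:(0,0)->S->(1,0)
  grid max=3 at (1,0)

(2,2) (1,0)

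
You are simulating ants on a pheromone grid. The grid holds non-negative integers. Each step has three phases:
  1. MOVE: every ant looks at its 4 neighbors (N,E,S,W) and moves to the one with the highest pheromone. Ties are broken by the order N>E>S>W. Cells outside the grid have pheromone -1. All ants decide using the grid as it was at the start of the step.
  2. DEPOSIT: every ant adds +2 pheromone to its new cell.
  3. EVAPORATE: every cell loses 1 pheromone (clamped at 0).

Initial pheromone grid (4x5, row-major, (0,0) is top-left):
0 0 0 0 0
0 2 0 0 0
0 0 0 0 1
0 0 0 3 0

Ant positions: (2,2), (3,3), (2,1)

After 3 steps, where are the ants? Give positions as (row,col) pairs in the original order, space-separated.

Step 1: ant0:(2,2)->N->(1,2) | ant1:(3,3)->N->(2,3) | ant2:(2,1)->N->(1,1)
  grid max=3 at (1,1)
Step 2: ant0:(1,2)->W->(1,1) | ant1:(2,3)->S->(3,3) | ant2:(1,1)->E->(1,2)
  grid max=4 at (1,1)
Step 3: ant0:(1,1)->E->(1,2) | ant1:(3,3)->N->(2,3) | ant2:(1,2)->W->(1,1)
  grid max=5 at (1,1)

(1,2) (2,3) (1,1)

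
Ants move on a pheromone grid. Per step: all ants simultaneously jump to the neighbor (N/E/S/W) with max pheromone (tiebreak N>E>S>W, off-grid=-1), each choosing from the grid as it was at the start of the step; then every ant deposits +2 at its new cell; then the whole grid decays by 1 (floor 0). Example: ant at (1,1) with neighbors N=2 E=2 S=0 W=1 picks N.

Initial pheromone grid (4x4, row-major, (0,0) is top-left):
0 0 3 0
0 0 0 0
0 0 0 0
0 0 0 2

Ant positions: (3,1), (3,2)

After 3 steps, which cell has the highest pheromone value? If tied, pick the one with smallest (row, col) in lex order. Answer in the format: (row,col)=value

Step 1: ant0:(3,1)->N->(2,1) | ant1:(3,2)->E->(3,3)
  grid max=3 at (3,3)
Step 2: ant0:(2,1)->N->(1,1) | ant1:(3,3)->N->(2,3)
  grid max=2 at (3,3)
Step 3: ant0:(1,1)->N->(0,1) | ant1:(2,3)->S->(3,3)
  grid max=3 at (3,3)
Final grid:
  0 1 0 0
  0 0 0 0
  0 0 0 0
  0 0 0 3
Max pheromone 3 at (3,3)

Answer: (3,3)=3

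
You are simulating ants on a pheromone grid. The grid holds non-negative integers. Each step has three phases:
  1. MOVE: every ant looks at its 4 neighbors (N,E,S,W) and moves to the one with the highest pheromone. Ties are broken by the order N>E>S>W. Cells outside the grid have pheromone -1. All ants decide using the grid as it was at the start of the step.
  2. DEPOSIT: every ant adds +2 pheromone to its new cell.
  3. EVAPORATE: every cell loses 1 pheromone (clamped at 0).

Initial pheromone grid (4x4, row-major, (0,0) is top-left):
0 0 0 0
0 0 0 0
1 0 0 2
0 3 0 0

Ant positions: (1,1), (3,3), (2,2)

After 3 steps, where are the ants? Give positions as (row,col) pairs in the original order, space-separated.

Step 1: ant0:(1,1)->N->(0,1) | ant1:(3,3)->N->(2,3) | ant2:(2,2)->E->(2,3)
  grid max=5 at (2,3)
Step 2: ant0:(0,1)->E->(0,2) | ant1:(2,3)->N->(1,3) | ant2:(2,3)->N->(1,3)
  grid max=4 at (2,3)
Step 3: ant0:(0,2)->E->(0,3) | ant1:(1,3)->S->(2,3) | ant2:(1,3)->S->(2,3)
  grid max=7 at (2,3)

(0,3) (2,3) (2,3)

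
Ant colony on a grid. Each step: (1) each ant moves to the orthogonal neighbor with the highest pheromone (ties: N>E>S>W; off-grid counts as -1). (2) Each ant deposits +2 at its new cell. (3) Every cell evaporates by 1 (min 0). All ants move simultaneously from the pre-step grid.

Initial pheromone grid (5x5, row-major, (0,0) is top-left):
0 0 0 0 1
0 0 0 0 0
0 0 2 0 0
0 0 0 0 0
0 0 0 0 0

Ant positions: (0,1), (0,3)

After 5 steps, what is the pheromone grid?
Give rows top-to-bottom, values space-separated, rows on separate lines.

After step 1: ants at (0,2),(0,4)
  0 0 1 0 2
  0 0 0 0 0
  0 0 1 0 0
  0 0 0 0 0
  0 0 0 0 0
After step 2: ants at (0,3),(1,4)
  0 0 0 1 1
  0 0 0 0 1
  0 0 0 0 0
  0 0 0 0 0
  0 0 0 0 0
After step 3: ants at (0,4),(0,4)
  0 0 0 0 4
  0 0 0 0 0
  0 0 0 0 0
  0 0 0 0 0
  0 0 0 0 0
After step 4: ants at (1,4),(1,4)
  0 0 0 0 3
  0 0 0 0 3
  0 0 0 0 0
  0 0 0 0 0
  0 0 0 0 0
After step 5: ants at (0,4),(0,4)
  0 0 0 0 6
  0 0 0 0 2
  0 0 0 0 0
  0 0 0 0 0
  0 0 0 0 0

0 0 0 0 6
0 0 0 0 2
0 0 0 0 0
0 0 0 0 0
0 0 0 0 0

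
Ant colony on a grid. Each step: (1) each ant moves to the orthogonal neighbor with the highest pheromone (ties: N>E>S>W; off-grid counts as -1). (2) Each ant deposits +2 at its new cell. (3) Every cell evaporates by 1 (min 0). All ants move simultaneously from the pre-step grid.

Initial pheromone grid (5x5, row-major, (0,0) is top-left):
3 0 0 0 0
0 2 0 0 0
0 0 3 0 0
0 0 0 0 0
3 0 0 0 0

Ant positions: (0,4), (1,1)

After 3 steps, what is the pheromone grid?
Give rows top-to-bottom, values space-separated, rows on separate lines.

After step 1: ants at (1,4),(0,1)
  2 1 0 0 0
  0 1 0 0 1
  0 0 2 0 0
  0 0 0 0 0
  2 0 0 0 0
After step 2: ants at (0,4),(0,0)
  3 0 0 0 1
  0 0 0 0 0
  0 0 1 0 0
  0 0 0 0 0
  1 0 0 0 0
After step 3: ants at (1,4),(0,1)
  2 1 0 0 0
  0 0 0 0 1
  0 0 0 0 0
  0 0 0 0 0
  0 0 0 0 0

2 1 0 0 0
0 0 0 0 1
0 0 0 0 0
0 0 0 0 0
0 0 0 0 0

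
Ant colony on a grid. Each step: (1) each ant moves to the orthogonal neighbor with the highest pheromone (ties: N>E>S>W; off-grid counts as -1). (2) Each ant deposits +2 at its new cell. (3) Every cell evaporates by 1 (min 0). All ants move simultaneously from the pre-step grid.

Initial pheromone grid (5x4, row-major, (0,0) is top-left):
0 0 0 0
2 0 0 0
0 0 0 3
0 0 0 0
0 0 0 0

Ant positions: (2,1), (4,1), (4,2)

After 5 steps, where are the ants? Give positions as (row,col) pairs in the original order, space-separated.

Step 1: ant0:(2,1)->N->(1,1) | ant1:(4,1)->N->(3,1) | ant2:(4,2)->N->(3,2)
  grid max=2 at (2,3)
Step 2: ant0:(1,1)->W->(1,0) | ant1:(3,1)->E->(3,2) | ant2:(3,2)->W->(3,1)
  grid max=2 at (1,0)
Step 3: ant0:(1,0)->N->(0,0) | ant1:(3,2)->W->(3,1) | ant2:(3,1)->E->(3,2)
  grid max=3 at (3,1)
Step 4: ant0:(0,0)->S->(1,0) | ant1:(3,1)->E->(3,2) | ant2:(3,2)->W->(3,1)
  grid max=4 at (3,1)
Step 5: ant0:(1,0)->N->(0,0) | ant1:(3,2)->W->(3,1) | ant2:(3,1)->E->(3,2)
  grid max=5 at (3,1)

(0,0) (3,1) (3,2)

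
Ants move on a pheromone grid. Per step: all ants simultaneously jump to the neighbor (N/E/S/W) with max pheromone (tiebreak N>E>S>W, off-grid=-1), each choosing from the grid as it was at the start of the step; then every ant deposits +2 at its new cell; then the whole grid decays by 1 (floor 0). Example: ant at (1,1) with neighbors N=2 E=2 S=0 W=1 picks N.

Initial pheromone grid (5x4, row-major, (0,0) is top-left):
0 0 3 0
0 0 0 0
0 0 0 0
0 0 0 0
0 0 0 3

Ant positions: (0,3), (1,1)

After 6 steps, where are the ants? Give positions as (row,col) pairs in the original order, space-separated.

Step 1: ant0:(0,3)->W->(0,2) | ant1:(1,1)->N->(0,1)
  grid max=4 at (0,2)
Step 2: ant0:(0,2)->W->(0,1) | ant1:(0,1)->E->(0,2)
  grid max=5 at (0,2)
Step 3: ant0:(0,1)->E->(0,2) | ant1:(0,2)->W->(0,1)
  grid max=6 at (0,2)
Step 4: ant0:(0,2)->W->(0,1) | ant1:(0,1)->E->(0,2)
  grid max=7 at (0,2)
Step 5: ant0:(0,1)->E->(0,2) | ant1:(0,2)->W->(0,1)
  grid max=8 at (0,2)
Step 6: ant0:(0,2)->W->(0,1) | ant1:(0,1)->E->(0,2)
  grid max=9 at (0,2)

(0,1) (0,2)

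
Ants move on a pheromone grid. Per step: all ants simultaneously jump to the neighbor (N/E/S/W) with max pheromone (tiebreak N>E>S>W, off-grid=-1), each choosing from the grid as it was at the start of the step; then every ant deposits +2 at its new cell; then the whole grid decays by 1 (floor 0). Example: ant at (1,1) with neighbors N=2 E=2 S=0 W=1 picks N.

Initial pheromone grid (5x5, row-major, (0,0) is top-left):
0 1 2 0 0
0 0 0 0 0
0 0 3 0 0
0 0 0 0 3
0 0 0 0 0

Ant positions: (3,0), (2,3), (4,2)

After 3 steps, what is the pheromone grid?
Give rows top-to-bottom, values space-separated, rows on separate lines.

After step 1: ants at (2,0),(2,2),(3,2)
  0 0 1 0 0
  0 0 0 0 0
  1 0 4 0 0
  0 0 1 0 2
  0 0 0 0 0
After step 2: ants at (1,0),(3,2),(2,2)
  0 0 0 0 0
  1 0 0 0 0
  0 0 5 0 0
  0 0 2 0 1
  0 0 0 0 0
After step 3: ants at (0,0),(2,2),(3,2)
  1 0 0 0 0
  0 0 0 0 0
  0 0 6 0 0
  0 0 3 0 0
  0 0 0 0 0

1 0 0 0 0
0 0 0 0 0
0 0 6 0 0
0 0 3 0 0
0 0 0 0 0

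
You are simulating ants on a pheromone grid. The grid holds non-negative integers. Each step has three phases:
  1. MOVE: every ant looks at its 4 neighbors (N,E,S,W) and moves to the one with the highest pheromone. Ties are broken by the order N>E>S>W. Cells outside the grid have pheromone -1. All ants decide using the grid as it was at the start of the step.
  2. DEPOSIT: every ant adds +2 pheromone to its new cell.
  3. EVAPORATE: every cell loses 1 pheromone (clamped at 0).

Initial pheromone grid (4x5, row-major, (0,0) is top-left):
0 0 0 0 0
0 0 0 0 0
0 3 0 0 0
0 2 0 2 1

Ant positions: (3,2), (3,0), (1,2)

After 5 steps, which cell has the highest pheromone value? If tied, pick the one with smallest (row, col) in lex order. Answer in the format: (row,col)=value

Step 1: ant0:(3,2)->E->(3,3) | ant1:(3,0)->E->(3,1) | ant2:(1,2)->N->(0,2)
  grid max=3 at (3,1)
Step 2: ant0:(3,3)->N->(2,3) | ant1:(3,1)->N->(2,1) | ant2:(0,2)->E->(0,3)
  grid max=3 at (2,1)
Step 3: ant0:(2,3)->S->(3,3) | ant1:(2,1)->S->(3,1) | ant2:(0,3)->E->(0,4)
  grid max=3 at (3,1)
Step 4: ant0:(3,3)->N->(2,3) | ant1:(3,1)->N->(2,1) | ant2:(0,4)->S->(1,4)
  grid max=3 at (2,1)
Step 5: ant0:(2,3)->S->(3,3) | ant1:(2,1)->S->(3,1) | ant2:(1,4)->N->(0,4)
  grid max=3 at (3,1)
Final grid:
  0 0 0 0 1
  0 0 0 0 0
  0 2 0 0 0
  0 3 0 3 0
Max pheromone 3 at (3,1)

Answer: (3,1)=3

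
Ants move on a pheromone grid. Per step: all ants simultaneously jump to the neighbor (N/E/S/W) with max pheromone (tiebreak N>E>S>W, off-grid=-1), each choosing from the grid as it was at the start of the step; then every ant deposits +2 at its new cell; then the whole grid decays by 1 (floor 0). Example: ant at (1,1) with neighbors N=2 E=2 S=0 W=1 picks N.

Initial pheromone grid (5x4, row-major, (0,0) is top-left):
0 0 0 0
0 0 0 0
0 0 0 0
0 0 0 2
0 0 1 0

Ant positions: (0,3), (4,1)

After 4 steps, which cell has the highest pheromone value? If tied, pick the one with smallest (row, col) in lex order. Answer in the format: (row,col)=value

Answer: (0,3)=1

Derivation:
Step 1: ant0:(0,3)->S->(1,3) | ant1:(4,1)->E->(4,2)
  grid max=2 at (4,2)
Step 2: ant0:(1,3)->N->(0,3) | ant1:(4,2)->N->(3,2)
  grid max=1 at (0,3)
Step 3: ant0:(0,3)->S->(1,3) | ant1:(3,2)->S->(4,2)
  grid max=2 at (4,2)
Step 4: ant0:(1,3)->N->(0,3) | ant1:(4,2)->N->(3,2)
  grid max=1 at (0,3)
Final grid:
  0 0 0 1
  0 0 0 0
  0 0 0 0
  0 0 1 0
  0 0 1 0
Max pheromone 1 at (0,3)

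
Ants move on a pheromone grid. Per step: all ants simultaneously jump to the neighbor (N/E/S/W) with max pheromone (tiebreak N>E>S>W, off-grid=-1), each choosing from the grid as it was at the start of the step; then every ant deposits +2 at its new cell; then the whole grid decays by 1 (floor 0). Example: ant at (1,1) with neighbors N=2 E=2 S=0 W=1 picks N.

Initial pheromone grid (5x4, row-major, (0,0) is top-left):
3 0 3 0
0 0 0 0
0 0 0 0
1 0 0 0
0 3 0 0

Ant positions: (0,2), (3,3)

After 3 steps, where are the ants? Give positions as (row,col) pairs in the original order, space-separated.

Step 1: ant0:(0,2)->E->(0,3) | ant1:(3,3)->N->(2,3)
  grid max=2 at (0,0)
Step 2: ant0:(0,3)->W->(0,2) | ant1:(2,3)->N->(1,3)
  grid max=3 at (0,2)
Step 3: ant0:(0,2)->E->(0,3) | ant1:(1,3)->N->(0,3)
  grid max=3 at (0,3)

(0,3) (0,3)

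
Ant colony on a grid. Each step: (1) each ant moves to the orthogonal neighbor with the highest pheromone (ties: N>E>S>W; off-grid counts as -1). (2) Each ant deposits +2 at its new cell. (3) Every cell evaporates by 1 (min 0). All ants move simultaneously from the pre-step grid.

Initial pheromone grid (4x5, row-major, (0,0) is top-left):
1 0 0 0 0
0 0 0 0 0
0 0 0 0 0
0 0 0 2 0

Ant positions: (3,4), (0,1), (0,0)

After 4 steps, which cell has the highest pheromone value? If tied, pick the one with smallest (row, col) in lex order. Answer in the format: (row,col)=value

Step 1: ant0:(3,4)->W->(3,3) | ant1:(0,1)->W->(0,0) | ant2:(0,0)->E->(0,1)
  grid max=3 at (3,3)
Step 2: ant0:(3,3)->N->(2,3) | ant1:(0,0)->E->(0,1) | ant2:(0,1)->W->(0,0)
  grid max=3 at (0,0)
Step 3: ant0:(2,3)->S->(3,3) | ant1:(0,1)->W->(0,0) | ant2:(0,0)->E->(0,1)
  grid max=4 at (0,0)
Step 4: ant0:(3,3)->N->(2,3) | ant1:(0,0)->E->(0,1) | ant2:(0,1)->W->(0,0)
  grid max=5 at (0,0)
Final grid:
  5 4 0 0 0
  0 0 0 0 0
  0 0 0 1 0
  0 0 0 2 0
Max pheromone 5 at (0,0)

Answer: (0,0)=5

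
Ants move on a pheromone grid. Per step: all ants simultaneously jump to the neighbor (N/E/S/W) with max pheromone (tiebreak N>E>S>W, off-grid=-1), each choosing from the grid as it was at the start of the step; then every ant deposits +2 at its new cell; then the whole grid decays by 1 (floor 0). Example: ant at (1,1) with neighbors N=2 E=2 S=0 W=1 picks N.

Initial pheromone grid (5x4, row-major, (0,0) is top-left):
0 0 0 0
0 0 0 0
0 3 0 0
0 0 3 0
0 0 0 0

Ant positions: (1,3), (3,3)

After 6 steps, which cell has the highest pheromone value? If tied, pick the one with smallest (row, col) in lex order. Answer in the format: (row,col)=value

Answer: (3,2)=3

Derivation:
Step 1: ant0:(1,3)->N->(0,3) | ant1:(3,3)->W->(3,2)
  grid max=4 at (3,2)
Step 2: ant0:(0,3)->S->(1,3) | ant1:(3,2)->N->(2,2)
  grid max=3 at (3,2)
Step 3: ant0:(1,3)->N->(0,3) | ant1:(2,2)->S->(3,2)
  grid max=4 at (3,2)
Step 4: ant0:(0,3)->S->(1,3) | ant1:(3,2)->N->(2,2)
  grid max=3 at (3,2)
Step 5: ant0:(1,3)->N->(0,3) | ant1:(2,2)->S->(3,2)
  grid max=4 at (3,2)
Step 6: ant0:(0,3)->S->(1,3) | ant1:(3,2)->N->(2,2)
  grid max=3 at (3,2)
Final grid:
  0 0 0 0
  0 0 0 1
  0 0 1 0
  0 0 3 0
  0 0 0 0
Max pheromone 3 at (3,2)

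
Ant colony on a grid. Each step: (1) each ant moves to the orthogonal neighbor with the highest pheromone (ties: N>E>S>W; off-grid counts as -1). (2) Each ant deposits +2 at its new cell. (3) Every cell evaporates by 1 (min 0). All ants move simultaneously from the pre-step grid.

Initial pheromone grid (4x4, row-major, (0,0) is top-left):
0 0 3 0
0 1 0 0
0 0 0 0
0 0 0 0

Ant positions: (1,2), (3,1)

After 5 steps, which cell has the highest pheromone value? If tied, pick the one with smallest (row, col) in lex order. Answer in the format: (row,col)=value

Answer: (0,2)=6

Derivation:
Step 1: ant0:(1,2)->N->(0,2) | ant1:(3,1)->N->(2,1)
  grid max=4 at (0,2)
Step 2: ant0:(0,2)->E->(0,3) | ant1:(2,1)->N->(1,1)
  grid max=3 at (0,2)
Step 3: ant0:(0,3)->W->(0,2) | ant1:(1,1)->N->(0,1)
  grid max=4 at (0,2)
Step 4: ant0:(0,2)->W->(0,1) | ant1:(0,1)->E->(0,2)
  grid max=5 at (0,2)
Step 5: ant0:(0,1)->E->(0,2) | ant1:(0,2)->W->(0,1)
  grid max=6 at (0,2)
Final grid:
  0 3 6 0
  0 0 0 0
  0 0 0 0
  0 0 0 0
Max pheromone 6 at (0,2)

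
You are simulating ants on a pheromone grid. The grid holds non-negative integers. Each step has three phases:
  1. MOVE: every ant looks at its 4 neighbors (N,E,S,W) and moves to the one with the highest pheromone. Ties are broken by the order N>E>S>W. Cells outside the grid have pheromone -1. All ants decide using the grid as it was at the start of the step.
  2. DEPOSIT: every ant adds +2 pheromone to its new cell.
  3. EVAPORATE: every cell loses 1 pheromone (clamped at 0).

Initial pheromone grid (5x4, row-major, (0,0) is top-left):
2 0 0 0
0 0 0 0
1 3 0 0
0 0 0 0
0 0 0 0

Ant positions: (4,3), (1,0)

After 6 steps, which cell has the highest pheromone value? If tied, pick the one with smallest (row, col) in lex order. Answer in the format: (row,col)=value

Step 1: ant0:(4,3)->N->(3,3) | ant1:(1,0)->N->(0,0)
  grid max=3 at (0,0)
Step 2: ant0:(3,3)->N->(2,3) | ant1:(0,0)->E->(0,1)
  grid max=2 at (0,0)
Step 3: ant0:(2,3)->N->(1,3) | ant1:(0,1)->W->(0,0)
  grid max=3 at (0,0)
Step 4: ant0:(1,3)->N->(0,3) | ant1:(0,0)->E->(0,1)
  grid max=2 at (0,0)
Step 5: ant0:(0,3)->S->(1,3) | ant1:(0,1)->W->(0,0)
  grid max=3 at (0,0)
Step 6: ant0:(1,3)->N->(0,3) | ant1:(0,0)->E->(0,1)
  grid max=2 at (0,0)
Final grid:
  2 1 0 1
  0 0 0 0
  0 0 0 0
  0 0 0 0
  0 0 0 0
Max pheromone 2 at (0,0)

Answer: (0,0)=2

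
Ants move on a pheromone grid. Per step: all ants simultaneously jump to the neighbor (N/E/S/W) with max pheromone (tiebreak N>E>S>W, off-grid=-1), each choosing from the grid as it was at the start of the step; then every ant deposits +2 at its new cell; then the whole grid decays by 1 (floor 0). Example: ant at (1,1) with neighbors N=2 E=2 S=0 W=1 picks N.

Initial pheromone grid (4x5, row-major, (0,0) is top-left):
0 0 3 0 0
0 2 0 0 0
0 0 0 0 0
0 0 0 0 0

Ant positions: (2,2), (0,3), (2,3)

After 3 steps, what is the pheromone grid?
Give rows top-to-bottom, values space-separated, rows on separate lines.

After step 1: ants at (1,2),(0,2),(1,3)
  0 0 4 0 0
  0 1 1 1 0
  0 0 0 0 0
  0 0 0 0 0
After step 2: ants at (0,2),(1,2),(1,2)
  0 0 5 0 0
  0 0 4 0 0
  0 0 0 0 0
  0 0 0 0 0
After step 3: ants at (1,2),(0,2),(0,2)
  0 0 8 0 0
  0 0 5 0 0
  0 0 0 0 0
  0 0 0 0 0

0 0 8 0 0
0 0 5 0 0
0 0 0 0 0
0 0 0 0 0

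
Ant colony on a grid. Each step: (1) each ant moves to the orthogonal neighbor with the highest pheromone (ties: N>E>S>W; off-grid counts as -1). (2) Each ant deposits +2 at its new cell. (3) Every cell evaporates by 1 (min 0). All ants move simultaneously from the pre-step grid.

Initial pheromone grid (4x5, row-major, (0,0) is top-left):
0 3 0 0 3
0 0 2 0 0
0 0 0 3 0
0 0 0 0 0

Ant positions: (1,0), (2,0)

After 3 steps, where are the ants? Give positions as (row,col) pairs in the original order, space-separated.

Step 1: ant0:(1,0)->N->(0,0) | ant1:(2,0)->N->(1,0)
  grid max=2 at (0,1)
Step 2: ant0:(0,0)->E->(0,1) | ant1:(1,0)->N->(0,0)
  grid max=3 at (0,1)
Step 3: ant0:(0,1)->W->(0,0) | ant1:(0,0)->E->(0,1)
  grid max=4 at (0,1)

(0,0) (0,1)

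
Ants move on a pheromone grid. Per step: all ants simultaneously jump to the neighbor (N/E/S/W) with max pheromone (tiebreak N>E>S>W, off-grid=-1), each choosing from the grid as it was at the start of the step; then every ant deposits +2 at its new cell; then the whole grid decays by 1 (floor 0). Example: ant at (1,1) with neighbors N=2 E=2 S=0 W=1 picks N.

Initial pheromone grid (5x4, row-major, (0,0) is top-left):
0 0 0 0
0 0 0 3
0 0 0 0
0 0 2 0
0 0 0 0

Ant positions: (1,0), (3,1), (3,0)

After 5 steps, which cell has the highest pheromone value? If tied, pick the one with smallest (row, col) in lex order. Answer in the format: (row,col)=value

Step 1: ant0:(1,0)->N->(0,0) | ant1:(3,1)->E->(3,2) | ant2:(3,0)->N->(2,0)
  grid max=3 at (3,2)
Step 2: ant0:(0,0)->E->(0,1) | ant1:(3,2)->N->(2,2) | ant2:(2,0)->N->(1,0)
  grid max=2 at (3,2)
Step 3: ant0:(0,1)->E->(0,2) | ant1:(2,2)->S->(3,2) | ant2:(1,0)->N->(0,0)
  grid max=3 at (3,2)
Step 4: ant0:(0,2)->E->(0,3) | ant1:(3,2)->N->(2,2) | ant2:(0,0)->E->(0,1)
  grid max=2 at (3,2)
Step 5: ant0:(0,3)->S->(1,3) | ant1:(2,2)->S->(3,2) | ant2:(0,1)->E->(0,2)
  grid max=3 at (3,2)
Final grid:
  0 0 1 0
  0 0 0 1
  0 0 0 0
  0 0 3 0
  0 0 0 0
Max pheromone 3 at (3,2)

Answer: (3,2)=3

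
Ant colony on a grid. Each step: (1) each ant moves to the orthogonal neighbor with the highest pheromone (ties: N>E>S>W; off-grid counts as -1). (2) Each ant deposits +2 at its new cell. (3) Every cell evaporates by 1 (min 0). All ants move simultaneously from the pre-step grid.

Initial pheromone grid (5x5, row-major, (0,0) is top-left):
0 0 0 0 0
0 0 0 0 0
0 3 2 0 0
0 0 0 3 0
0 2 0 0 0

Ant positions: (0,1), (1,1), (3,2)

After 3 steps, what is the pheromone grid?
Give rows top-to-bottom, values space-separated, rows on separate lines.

After step 1: ants at (0,2),(2,1),(3,3)
  0 0 1 0 0
  0 0 0 0 0
  0 4 1 0 0
  0 0 0 4 0
  0 1 0 0 0
After step 2: ants at (0,3),(2,2),(2,3)
  0 0 0 1 0
  0 0 0 0 0
  0 3 2 1 0
  0 0 0 3 0
  0 0 0 0 0
After step 3: ants at (0,4),(2,1),(3,3)
  0 0 0 0 1
  0 0 0 0 0
  0 4 1 0 0
  0 0 0 4 0
  0 0 0 0 0

0 0 0 0 1
0 0 0 0 0
0 4 1 0 0
0 0 0 4 0
0 0 0 0 0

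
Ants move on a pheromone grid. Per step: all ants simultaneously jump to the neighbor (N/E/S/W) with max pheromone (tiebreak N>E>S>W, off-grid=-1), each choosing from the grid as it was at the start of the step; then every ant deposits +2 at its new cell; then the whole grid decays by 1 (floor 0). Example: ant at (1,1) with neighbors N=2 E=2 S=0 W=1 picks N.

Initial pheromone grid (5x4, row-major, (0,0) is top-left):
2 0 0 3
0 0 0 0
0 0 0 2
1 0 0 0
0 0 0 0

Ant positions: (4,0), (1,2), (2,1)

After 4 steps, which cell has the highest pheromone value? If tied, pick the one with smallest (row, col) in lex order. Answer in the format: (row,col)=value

Step 1: ant0:(4,0)->N->(3,0) | ant1:(1,2)->N->(0,2) | ant2:(2,1)->N->(1,1)
  grid max=2 at (0,3)
Step 2: ant0:(3,0)->N->(2,0) | ant1:(0,2)->E->(0,3) | ant2:(1,1)->N->(0,1)
  grid max=3 at (0,3)
Step 3: ant0:(2,0)->S->(3,0) | ant1:(0,3)->S->(1,3) | ant2:(0,1)->E->(0,2)
  grid max=2 at (0,3)
Step 4: ant0:(3,0)->N->(2,0) | ant1:(1,3)->N->(0,3) | ant2:(0,2)->E->(0,3)
  grid max=5 at (0,3)
Final grid:
  0 0 0 5
  0 0 0 0
  1 0 0 0
  1 0 0 0
  0 0 0 0
Max pheromone 5 at (0,3)

Answer: (0,3)=5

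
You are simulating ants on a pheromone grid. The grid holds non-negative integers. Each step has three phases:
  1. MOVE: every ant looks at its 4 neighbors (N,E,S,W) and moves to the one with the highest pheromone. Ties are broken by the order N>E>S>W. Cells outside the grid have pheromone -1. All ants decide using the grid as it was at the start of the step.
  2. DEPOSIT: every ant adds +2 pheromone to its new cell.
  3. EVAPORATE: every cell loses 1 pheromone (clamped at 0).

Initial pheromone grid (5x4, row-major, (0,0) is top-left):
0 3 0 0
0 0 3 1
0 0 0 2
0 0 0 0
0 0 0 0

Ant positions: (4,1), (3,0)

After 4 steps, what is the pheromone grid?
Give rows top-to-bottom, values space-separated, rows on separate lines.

After step 1: ants at (3,1),(2,0)
  0 2 0 0
  0 0 2 0
  1 0 0 1
  0 1 0 0
  0 0 0 0
After step 2: ants at (2,1),(1,0)
  0 1 0 0
  1 0 1 0
  0 1 0 0
  0 0 0 0
  0 0 0 0
After step 3: ants at (1,1),(0,0)
  1 0 0 0
  0 1 0 0
  0 0 0 0
  0 0 0 0
  0 0 0 0
After step 4: ants at (0,1),(0,1)
  0 3 0 0
  0 0 0 0
  0 0 0 0
  0 0 0 0
  0 0 0 0

0 3 0 0
0 0 0 0
0 0 0 0
0 0 0 0
0 0 0 0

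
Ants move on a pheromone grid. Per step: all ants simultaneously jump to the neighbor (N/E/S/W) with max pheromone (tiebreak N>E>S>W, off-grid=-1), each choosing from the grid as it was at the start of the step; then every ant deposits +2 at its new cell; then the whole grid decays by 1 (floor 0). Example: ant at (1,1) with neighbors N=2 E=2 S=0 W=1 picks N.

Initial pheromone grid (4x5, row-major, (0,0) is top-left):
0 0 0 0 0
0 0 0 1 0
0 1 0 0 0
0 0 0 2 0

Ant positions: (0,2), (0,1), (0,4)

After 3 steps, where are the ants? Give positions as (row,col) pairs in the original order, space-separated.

Step 1: ant0:(0,2)->E->(0,3) | ant1:(0,1)->E->(0,2) | ant2:(0,4)->S->(1,4)
  grid max=1 at (0,2)
Step 2: ant0:(0,3)->W->(0,2) | ant1:(0,2)->E->(0,3) | ant2:(1,4)->N->(0,4)
  grid max=2 at (0,2)
Step 3: ant0:(0,2)->E->(0,3) | ant1:(0,3)->W->(0,2) | ant2:(0,4)->W->(0,3)
  grid max=5 at (0,3)

(0,3) (0,2) (0,3)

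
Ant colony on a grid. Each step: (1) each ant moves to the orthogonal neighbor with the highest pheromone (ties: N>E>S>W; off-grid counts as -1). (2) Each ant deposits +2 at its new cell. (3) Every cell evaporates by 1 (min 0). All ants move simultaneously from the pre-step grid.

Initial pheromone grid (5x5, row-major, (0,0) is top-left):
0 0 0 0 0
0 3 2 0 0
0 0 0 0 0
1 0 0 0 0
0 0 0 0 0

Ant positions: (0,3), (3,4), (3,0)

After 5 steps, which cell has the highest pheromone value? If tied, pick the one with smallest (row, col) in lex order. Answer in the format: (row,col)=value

Step 1: ant0:(0,3)->E->(0,4) | ant1:(3,4)->N->(2,4) | ant2:(3,0)->N->(2,0)
  grid max=2 at (1,1)
Step 2: ant0:(0,4)->S->(1,4) | ant1:(2,4)->N->(1,4) | ant2:(2,0)->N->(1,0)
  grid max=3 at (1,4)
Step 3: ant0:(1,4)->N->(0,4) | ant1:(1,4)->N->(0,4) | ant2:(1,0)->E->(1,1)
  grid max=3 at (0,4)
Step 4: ant0:(0,4)->S->(1,4) | ant1:(0,4)->S->(1,4) | ant2:(1,1)->N->(0,1)
  grid max=5 at (1,4)
Step 5: ant0:(1,4)->N->(0,4) | ant1:(1,4)->N->(0,4) | ant2:(0,1)->S->(1,1)
  grid max=5 at (0,4)
Final grid:
  0 0 0 0 5
  0 2 0 0 4
  0 0 0 0 0
  0 0 0 0 0
  0 0 0 0 0
Max pheromone 5 at (0,4)

Answer: (0,4)=5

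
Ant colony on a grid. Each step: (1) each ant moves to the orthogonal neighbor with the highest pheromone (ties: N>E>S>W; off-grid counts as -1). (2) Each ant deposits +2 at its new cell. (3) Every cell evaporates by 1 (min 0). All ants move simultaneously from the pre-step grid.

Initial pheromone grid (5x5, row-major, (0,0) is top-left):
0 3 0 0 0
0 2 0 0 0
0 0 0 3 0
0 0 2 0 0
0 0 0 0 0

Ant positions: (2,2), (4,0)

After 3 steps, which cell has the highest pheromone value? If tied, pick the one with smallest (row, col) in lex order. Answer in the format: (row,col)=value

Step 1: ant0:(2,2)->E->(2,3) | ant1:(4,0)->N->(3,0)
  grid max=4 at (2,3)
Step 2: ant0:(2,3)->N->(1,3) | ant1:(3,0)->N->(2,0)
  grid max=3 at (2,3)
Step 3: ant0:(1,3)->S->(2,3) | ant1:(2,0)->N->(1,0)
  grid max=4 at (2,3)
Final grid:
  0 0 0 0 0
  1 0 0 0 0
  0 0 0 4 0
  0 0 0 0 0
  0 0 0 0 0
Max pheromone 4 at (2,3)

Answer: (2,3)=4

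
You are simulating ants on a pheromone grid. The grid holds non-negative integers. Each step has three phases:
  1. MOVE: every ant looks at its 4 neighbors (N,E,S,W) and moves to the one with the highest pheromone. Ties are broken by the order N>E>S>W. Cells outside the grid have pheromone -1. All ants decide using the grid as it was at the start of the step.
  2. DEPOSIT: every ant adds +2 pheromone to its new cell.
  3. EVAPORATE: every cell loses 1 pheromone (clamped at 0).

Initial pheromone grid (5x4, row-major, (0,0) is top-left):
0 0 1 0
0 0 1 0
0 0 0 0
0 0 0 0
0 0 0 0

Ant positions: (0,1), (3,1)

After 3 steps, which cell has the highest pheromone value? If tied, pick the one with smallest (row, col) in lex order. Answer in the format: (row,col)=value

Step 1: ant0:(0,1)->E->(0,2) | ant1:(3,1)->N->(2,1)
  grid max=2 at (0,2)
Step 2: ant0:(0,2)->E->(0,3) | ant1:(2,1)->N->(1,1)
  grid max=1 at (0,2)
Step 3: ant0:(0,3)->W->(0,2) | ant1:(1,1)->N->(0,1)
  grid max=2 at (0,2)
Final grid:
  0 1 2 0
  0 0 0 0
  0 0 0 0
  0 0 0 0
  0 0 0 0
Max pheromone 2 at (0,2)

Answer: (0,2)=2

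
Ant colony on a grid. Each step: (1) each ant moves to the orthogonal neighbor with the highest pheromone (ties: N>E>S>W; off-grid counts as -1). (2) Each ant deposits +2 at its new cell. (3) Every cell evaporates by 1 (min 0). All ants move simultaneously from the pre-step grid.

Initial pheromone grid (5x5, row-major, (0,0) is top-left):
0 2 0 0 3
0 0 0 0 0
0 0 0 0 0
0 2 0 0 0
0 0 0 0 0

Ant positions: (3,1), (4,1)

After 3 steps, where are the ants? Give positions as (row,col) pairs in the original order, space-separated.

Step 1: ant0:(3,1)->N->(2,1) | ant1:(4,1)->N->(3,1)
  grid max=3 at (3,1)
Step 2: ant0:(2,1)->S->(3,1) | ant1:(3,1)->N->(2,1)
  grid max=4 at (3,1)
Step 3: ant0:(3,1)->N->(2,1) | ant1:(2,1)->S->(3,1)
  grid max=5 at (3,1)

(2,1) (3,1)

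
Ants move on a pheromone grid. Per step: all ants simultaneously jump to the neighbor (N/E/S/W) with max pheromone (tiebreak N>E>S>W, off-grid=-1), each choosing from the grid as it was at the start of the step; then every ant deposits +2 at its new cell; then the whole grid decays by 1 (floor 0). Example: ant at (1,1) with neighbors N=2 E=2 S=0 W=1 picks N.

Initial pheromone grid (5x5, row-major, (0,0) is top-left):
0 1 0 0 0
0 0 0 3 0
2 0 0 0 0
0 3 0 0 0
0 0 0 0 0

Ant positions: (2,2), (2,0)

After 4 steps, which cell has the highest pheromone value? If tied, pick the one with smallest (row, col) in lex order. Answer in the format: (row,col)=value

Answer: (1,3)=3

Derivation:
Step 1: ant0:(2,2)->N->(1,2) | ant1:(2,0)->N->(1,0)
  grid max=2 at (1,3)
Step 2: ant0:(1,2)->E->(1,3) | ant1:(1,0)->S->(2,0)
  grid max=3 at (1,3)
Step 3: ant0:(1,3)->N->(0,3) | ant1:(2,0)->N->(1,0)
  grid max=2 at (1,3)
Step 4: ant0:(0,3)->S->(1,3) | ant1:(1,0)->S->(2,0)
  grid max=3 at (1,3)
Final grid:
  0 0 0 0 0
  0 0 0 3 0
  2 0 0 0 0
  0 0 0 0 0
  0 0 0 0 0
Max pheromone 3 at (1,3)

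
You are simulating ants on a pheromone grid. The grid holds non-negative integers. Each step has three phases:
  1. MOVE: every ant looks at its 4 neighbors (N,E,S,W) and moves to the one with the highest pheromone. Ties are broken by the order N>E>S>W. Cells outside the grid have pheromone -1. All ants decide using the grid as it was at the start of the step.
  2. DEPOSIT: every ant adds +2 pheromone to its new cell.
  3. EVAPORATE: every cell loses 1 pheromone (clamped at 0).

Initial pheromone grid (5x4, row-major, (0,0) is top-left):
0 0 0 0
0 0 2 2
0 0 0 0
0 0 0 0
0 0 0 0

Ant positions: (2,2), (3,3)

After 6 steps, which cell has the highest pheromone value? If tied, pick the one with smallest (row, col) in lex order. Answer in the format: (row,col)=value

Step 1: ant0:(2,2)->N->(1,2) | ant1:(3,3)->N->(2,3)
  grid max=3 at (1,2)
Step 2: ant0:(1,2)->E->(1,3) | ant1:(2,3)->N->(1,3)
  grid max=4 at (1,3)
Step 3: ant0:(1,3)->W->(1,2) | ant1:(1,3)->W->(1,2)
  grid max=5 at (1,2)
Step 4: ant0:(1,2)->E->(1,3) | ant1:(1,2)->E->(1,3)
  grid max=6 at (1,3)
Step 5: ant0:(1,3)->W->(1,2) | ant1:(1,3)->W->(1,2)
  grid max=7 at (1,2)
Step 6: ant0:(1,2)->E->(1,3) | ant1:(1,2)->E->(1,3)
  grid max=8 at (1,3)
Final grid:
  0 0 0 0
  0 0 6 8
  0 0 0 0
  0 0 0 0
  0 0 0 0
Max pheromone 8 at (1,3)

Answer: (1,3)=8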